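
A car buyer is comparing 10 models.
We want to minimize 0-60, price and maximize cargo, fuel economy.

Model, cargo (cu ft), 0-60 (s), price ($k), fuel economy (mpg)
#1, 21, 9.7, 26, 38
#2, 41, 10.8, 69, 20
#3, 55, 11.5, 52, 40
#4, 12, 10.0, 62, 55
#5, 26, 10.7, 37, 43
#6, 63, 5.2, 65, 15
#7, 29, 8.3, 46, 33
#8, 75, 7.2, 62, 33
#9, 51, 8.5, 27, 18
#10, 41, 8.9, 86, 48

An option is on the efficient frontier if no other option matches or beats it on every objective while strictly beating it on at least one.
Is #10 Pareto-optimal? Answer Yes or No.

Yes

#1: worse on cargo (21 vs 41).
#2: worse on 0-60 (10.8 vs 8.9).
#3: worse on 0-60 (11.5 vs 8.9).
#4: worse on cargo (12 vs 41).
#5: worse on cargo (26 vs 41).
#6: worse on fuel economy (15 vs 48).
#7: worse on cargo (29 vs 41).
#8: worse on fuel economy (33 vs 48).
#9: worse on fuel economy (18 vs 48).
No option is at least as good as #10 on every objective and strictly better on one.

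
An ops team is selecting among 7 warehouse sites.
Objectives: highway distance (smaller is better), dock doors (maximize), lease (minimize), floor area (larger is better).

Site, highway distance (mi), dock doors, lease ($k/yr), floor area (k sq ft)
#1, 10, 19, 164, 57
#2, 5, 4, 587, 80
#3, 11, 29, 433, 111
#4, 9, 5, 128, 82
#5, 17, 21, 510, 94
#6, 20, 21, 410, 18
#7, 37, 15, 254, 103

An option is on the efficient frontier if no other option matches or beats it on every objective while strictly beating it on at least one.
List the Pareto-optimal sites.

#1, #2, #3, #4, #6, #7

#1: not dominated.
#2: not dominated (best highway distance).
#3: not dominated (best dock doors).
#4: not dominated (best lease).
#5: dominated by #3 (highway distance 11≤17, dock doors 29≥21, lease 433≤510, floor area 111≥94).
#6: not dominated.
#7: not dominated.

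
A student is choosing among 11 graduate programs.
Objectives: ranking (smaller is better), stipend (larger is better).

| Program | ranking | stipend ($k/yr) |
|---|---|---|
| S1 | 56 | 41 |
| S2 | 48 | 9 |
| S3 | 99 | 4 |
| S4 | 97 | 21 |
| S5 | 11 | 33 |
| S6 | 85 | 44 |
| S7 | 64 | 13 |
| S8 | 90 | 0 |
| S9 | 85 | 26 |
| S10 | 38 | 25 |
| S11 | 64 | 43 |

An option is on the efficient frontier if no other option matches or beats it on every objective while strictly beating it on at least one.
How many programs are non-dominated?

4

S1: not dominated.
S2: dominated by S5 (ranking 11≤48, stipend 33≥9).
S3: dominated by S1 (ranking 56≤99, stipend 41≥4).
S4: dominated by S1 (ranking 56≤97, stipend 41≥21).
S5: not dominated (best ranking).
S6: not dominated (best stipend).
S7: dominated by S1 (ranking 56≤64, stipend 41≥13).
S8: dominated by S1 (ranking 56≤90, stipend 41≥0).
S9: dominated by S1 (ranking 56≤85, stipend 41≥26).
S10: dominated by S5 (ranking 11≤38, stipend 33≥25).
S11: not dominated.
Pareto-optimal: S1, S5, S6, S11 → 4.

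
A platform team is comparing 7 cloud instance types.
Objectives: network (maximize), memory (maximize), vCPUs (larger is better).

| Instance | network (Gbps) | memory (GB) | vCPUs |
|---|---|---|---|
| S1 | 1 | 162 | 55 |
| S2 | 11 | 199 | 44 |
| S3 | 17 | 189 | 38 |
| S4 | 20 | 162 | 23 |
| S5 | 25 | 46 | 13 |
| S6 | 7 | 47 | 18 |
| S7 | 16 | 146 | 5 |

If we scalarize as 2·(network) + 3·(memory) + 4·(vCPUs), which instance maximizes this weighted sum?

S2

S1: 2·1 + 3·162 + 4·55 = 708
S2: 2·11 + 3·199 + 4·44 = 795
S3: 2·17 + 3·189 + 4·38 = 753
S4: 2·20 + 3·162 + 4·23 = 618
S5: 2·25 + 3·46 + 4·13 = 240
S6: 2·7 + 3·47 + 4·18 = 227
S7: 2·16 + 3·146 + 4·5 = 490
Highest: S2 at 795.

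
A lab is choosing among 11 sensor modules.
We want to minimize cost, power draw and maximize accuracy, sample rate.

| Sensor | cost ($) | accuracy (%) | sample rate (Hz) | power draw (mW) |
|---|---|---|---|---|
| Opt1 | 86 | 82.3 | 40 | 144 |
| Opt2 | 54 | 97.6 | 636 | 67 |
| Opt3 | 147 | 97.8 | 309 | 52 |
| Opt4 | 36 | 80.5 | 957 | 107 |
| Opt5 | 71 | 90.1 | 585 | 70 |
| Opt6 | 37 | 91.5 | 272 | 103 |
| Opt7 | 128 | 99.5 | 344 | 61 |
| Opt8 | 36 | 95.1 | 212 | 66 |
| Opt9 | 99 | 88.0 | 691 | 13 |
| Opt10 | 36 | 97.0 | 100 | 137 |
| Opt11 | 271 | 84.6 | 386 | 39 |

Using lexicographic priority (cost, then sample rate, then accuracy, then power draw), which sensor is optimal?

First minimize cost: best is 36, kept {Opt4, Opt8, Opt10}.
Then maximize sample rate: best is 957, kept {Opt4}.

Opt4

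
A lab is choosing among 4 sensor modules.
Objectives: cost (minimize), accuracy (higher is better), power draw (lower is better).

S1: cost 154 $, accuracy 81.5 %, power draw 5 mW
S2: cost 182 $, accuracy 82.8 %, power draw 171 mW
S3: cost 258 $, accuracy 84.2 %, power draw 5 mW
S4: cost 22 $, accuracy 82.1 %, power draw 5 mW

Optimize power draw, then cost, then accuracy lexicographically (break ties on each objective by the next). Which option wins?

S4

First minimize power draw: best is 5, kept {S1, S3, S4}.
Then minimize cost: best is 22, kept {S4}.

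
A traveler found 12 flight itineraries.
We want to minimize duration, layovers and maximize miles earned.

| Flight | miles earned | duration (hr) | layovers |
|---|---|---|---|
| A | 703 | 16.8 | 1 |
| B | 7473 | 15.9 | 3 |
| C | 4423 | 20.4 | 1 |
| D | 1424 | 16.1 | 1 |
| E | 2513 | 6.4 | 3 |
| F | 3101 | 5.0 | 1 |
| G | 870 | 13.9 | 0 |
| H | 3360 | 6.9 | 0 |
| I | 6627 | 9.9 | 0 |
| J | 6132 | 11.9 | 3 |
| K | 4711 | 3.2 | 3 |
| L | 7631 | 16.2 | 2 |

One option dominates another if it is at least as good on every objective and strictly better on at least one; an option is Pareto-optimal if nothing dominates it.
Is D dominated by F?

F vs D: miles earned 3101≥1424, duration 5.0≤16.1, layovers 1≤1 — F is at least as good on every objective with at least one strict improvement.

Yes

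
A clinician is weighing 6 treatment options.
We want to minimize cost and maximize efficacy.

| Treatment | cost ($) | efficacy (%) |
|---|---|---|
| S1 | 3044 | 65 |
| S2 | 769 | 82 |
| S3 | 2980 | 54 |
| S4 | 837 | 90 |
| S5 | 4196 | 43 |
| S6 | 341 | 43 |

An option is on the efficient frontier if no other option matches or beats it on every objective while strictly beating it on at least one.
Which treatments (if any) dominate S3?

S2, S4

S2: cost 769≤2980, efficacy 82≥54 — dominates S3.
S4: cost 837≤2980, efficacy 90≥54 — dominates S3.
Others (S1, S5, S6) are each worse than S3 on at least one objective.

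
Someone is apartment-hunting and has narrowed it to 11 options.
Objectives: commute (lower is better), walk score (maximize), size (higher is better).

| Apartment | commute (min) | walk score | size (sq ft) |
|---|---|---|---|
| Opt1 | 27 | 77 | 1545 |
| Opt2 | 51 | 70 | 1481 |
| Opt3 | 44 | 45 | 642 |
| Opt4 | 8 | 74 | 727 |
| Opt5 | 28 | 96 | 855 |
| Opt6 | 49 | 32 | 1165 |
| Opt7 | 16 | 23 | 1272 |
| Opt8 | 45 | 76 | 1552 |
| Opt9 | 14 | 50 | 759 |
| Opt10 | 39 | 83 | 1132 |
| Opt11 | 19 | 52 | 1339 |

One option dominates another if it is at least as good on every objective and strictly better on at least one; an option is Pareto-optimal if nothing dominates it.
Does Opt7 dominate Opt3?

Opt7 vs Opt3: Opt7 is worse on walk score (23 vs 45), so it does not dominate Opt3.

No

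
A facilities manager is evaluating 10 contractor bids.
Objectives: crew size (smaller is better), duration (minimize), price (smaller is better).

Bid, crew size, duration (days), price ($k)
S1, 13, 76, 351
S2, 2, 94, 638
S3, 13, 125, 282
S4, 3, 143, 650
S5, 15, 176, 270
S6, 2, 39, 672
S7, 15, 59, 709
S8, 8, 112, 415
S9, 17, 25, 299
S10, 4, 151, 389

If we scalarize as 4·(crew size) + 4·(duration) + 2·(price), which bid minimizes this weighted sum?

S1: 4·13 + 4·76 + 2·351 = 1058
S2: 4·2 + 4·94 + 2·638 = 1660
S3: 4·13 + 4·125 + 2·282 = 1116
S4: 4·3 + 4·143 + 2·650 = 1884
S5: 4·15 + 4·176 + 2·270 = 1304
S6: 4·2 + 4·39 + 2·672 = 1508
S7: 4·15 + 4·59 + 2·709 = 1714
S8: 4·8 + 4·112 + 2·415 = 1310
S9: 4·17 + 4·25 + 2·299 = 766
S10: 4·4 + 4·151 + 2·389 = 1398
Lowest: S9 at 766.

S9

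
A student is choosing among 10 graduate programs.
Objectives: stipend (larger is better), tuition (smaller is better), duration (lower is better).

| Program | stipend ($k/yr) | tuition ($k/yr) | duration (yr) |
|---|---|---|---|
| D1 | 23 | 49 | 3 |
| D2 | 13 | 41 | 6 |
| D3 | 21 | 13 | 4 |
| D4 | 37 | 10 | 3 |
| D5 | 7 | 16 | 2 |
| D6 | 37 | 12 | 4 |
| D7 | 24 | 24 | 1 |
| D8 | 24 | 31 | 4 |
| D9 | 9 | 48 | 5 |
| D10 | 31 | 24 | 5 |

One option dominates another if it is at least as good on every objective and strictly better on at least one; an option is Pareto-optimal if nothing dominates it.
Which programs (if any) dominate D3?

D4: stipend 37≥21, tuition 10≤13, duration 3≤4 — dominates D3.
D6: stipend 37≥21, tuition 12≤13, duration 4≤4 — dominates D3.
Others (D1, D2, D5, D7, D8, D9, D10) are each worse than D3 on at least one objective.

D4, D6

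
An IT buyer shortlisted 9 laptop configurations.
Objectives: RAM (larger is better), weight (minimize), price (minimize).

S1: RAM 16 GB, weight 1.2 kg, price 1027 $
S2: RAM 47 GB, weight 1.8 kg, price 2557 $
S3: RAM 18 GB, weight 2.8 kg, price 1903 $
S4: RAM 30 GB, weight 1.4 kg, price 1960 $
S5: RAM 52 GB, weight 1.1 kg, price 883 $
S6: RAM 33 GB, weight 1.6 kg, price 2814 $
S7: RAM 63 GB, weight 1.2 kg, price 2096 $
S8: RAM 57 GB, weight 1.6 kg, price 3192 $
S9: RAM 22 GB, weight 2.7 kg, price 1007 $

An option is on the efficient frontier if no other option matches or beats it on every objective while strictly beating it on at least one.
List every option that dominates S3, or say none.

S5: RAM 52≥18, weight 1.1≤2.8, price 883≤1903 — dominates S3.
S9: RAM 22≥18, weight 2.7≤2.8, price 1007≤1903 — dominates S3.
Others (S1, S2, S4, S6, S7, S8) are each worse than S3 on at least one objective.

S5, S9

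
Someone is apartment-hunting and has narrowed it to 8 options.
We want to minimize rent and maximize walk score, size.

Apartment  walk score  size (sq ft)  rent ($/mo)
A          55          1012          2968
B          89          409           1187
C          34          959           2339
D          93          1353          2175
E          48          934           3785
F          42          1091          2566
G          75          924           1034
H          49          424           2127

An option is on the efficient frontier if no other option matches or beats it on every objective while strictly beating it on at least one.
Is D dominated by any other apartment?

A: worse on walk score (55 vs 93).
B: worse on walk score (89 vs 93).
C: worse on walk score (34 vs 93).
E: worse on walk score (48 vs 93).
F: worse on walk score (42 vs 93).
G: worse on walk score (75 vs 93).
H: worse on walk score (49 vs 93).
No option is at least as good as D on every objective and strictly better on one.

No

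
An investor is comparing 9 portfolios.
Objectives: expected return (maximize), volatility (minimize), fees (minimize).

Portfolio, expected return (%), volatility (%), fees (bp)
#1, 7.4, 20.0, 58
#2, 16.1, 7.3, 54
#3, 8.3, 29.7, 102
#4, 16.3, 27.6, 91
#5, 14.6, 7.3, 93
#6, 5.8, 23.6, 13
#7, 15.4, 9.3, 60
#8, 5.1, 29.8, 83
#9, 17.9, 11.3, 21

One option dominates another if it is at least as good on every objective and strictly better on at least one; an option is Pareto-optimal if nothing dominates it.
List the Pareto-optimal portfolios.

#1: dominated by #2 (expected return 16.1≥7.4, volatility 7.3≤20.0, fees 54≤58).
#2: not dominated.
#3: dominated by #2 (expected return 16.1≥8.3, volatility 7.3≤29.7, fees 54≤102).
#4: dominated by #9 (expected return 17.9≥16.3, volatility 11.3≤27.6, fees 21≤91).
#5: dominated by #2 (expected return 16.1≥14.6, volatility 7.3≤7.3, fees 54≤93).
#6: not dominated (best fees).
#7: dominated by #2 (expected return 16.1≥15.4, volatility 7.3≤9.3, fees 54≤60).
#8: dominated by #1 (expected return 7.4≥5.1, volatility 20.0≤29.8, fees 58≤83).
#9: not dominated (best expected return).

#2, #6, #9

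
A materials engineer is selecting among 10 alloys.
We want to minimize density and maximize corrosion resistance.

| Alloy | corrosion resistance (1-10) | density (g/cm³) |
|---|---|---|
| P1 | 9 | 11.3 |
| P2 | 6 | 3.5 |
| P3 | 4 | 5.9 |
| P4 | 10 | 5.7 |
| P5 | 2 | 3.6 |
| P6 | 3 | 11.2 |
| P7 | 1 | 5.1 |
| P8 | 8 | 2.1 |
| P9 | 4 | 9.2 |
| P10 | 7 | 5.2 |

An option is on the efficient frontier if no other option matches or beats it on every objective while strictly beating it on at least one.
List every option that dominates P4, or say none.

none

P1: worse on corrosion resistance (9 vs 10).
P2: worse on corrosion resistance (6 vs 10).
P3: worse on corrosion resistance (4 vs 10).
P5: worse on corrosion resistance (2 vs 10).
P6: worse on corrosion resistance (3 vs 10).
P7: worse on corrosion resistance (1 vs 10).
P8: worse on corrosion resistance (8 vs 10).
P9: worse on corrosion resistance (4 vs 10).
P10: worse on corrosion resistance (7 vs 10).
No option dominates P4.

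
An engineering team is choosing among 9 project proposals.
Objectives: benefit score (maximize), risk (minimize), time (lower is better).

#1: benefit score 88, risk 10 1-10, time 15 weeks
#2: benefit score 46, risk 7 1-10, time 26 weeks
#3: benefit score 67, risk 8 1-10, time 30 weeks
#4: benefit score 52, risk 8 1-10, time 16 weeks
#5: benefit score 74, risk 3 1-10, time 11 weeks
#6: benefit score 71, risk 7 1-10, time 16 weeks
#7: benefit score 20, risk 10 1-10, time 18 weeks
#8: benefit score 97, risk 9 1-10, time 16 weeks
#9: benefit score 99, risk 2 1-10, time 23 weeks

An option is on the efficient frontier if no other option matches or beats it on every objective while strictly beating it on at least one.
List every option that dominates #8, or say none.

none

#1: worse on benefit score (88 vs 97).
#2: worse on benefit score (46 vs 97).
#3: worse on benefit score (67 vs 97).
#4: worse on benefit score (52 vs 97).
#5: worse on benefit score (74 vs 97).
#6: worse on benefit score (71 vs 97).
#7: worse on benefit score (20 vs 97).
#9: worse on time (23 vs 16).
No option dominates #8.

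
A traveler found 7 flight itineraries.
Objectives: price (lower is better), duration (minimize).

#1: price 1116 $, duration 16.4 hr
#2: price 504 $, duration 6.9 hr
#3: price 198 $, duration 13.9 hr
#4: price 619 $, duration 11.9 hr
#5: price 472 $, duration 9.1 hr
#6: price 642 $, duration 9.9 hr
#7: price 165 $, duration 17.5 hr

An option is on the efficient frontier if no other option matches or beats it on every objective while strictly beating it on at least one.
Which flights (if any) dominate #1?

#2, #3, #4, #5, #6

#2: price 504≤1116, duration 6.9≤16.4 — dominates #1.
#3: price 198≤1116, duration 13.9≤16.4 — dominates #1.
#4: price 619≤1116, duration 11.9≤16.4 — dominates #1.
#5: price 472≤1116, duration 9.1≤16.4 — dominates #1.
#6: price 642≤1116, duration 9.9≤16.4 — dominates #1.
Others (#7) are each worse than #1 on at least one objective.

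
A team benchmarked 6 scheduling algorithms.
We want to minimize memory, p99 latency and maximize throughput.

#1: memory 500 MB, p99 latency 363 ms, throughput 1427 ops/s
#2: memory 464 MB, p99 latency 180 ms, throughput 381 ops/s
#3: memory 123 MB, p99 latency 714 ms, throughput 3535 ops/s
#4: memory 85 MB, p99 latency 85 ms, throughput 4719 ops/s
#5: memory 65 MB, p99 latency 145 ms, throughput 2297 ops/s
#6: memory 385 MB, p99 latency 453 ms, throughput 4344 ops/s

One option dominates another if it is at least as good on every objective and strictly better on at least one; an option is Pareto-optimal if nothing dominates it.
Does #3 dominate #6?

No

#3 vs #6: #3 is worse on p99 latency (714 vs 453), so it does not dominate #6.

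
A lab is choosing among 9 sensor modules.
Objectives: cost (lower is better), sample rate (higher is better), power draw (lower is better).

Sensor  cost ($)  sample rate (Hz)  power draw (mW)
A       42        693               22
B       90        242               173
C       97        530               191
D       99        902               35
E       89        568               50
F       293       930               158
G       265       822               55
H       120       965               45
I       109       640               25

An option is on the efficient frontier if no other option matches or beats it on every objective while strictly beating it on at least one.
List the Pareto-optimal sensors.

A, D, H

A: not dominated (best cost).
B: dominated by A (cost 42≤90, sample rate 693≥242, power draw 22≤173).
C: dominated by A (cost 42≤97, sample rate 693≥530, power draw 22≤191).
D: not dominated.
E: dominated by A (cost 42≤89, sample rate 693≥568, power draw 22≤50).
F: dominated by H (cost 120≤293, sample rate 965≥930, power draw 45≤158).
G: dominated by D (cost 99≤265, sample rate 902≥822, power draw 35≤55).
H: not dominated (best sample rate).
I: dominated by A (cost 42≤109, sample rate 693≥640, power draw 22≤25).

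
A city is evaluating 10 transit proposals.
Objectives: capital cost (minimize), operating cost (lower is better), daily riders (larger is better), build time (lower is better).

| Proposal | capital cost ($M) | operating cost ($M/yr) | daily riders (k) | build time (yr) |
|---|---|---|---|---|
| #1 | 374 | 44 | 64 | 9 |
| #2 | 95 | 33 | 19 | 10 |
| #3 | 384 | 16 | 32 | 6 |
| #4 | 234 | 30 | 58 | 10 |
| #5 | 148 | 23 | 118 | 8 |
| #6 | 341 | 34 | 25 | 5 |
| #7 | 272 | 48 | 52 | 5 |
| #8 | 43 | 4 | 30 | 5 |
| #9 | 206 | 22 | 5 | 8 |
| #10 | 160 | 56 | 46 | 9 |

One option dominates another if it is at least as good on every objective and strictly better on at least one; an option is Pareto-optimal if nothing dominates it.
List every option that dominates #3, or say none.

none

#1: worse on operating cost (44 vs 16).
#2: worse on operating cost (33 vs 16).
#4: worse on operating cost (30 vs 16).
#5: worse on operating cost (23 vs 16).
#6: worse on operating cost (34 vs 16).
#7: worse on operating cost (48 vs 16).
#8: worse on daily riders (30 vs 32).
#9: worse on operating cost (22 vs 16).
#10: worse on operating cost (56 vs 16).
No option dominates #3.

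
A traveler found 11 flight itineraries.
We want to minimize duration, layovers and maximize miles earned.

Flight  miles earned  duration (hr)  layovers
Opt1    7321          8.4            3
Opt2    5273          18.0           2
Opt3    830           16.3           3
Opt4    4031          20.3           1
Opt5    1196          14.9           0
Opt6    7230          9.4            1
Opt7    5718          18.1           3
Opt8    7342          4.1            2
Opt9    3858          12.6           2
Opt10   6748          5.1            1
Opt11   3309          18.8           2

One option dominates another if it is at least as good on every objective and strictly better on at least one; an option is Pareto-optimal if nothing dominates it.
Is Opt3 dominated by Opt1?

Yes

Opt1 vs Opt3: miles earned 7321≥830, duration 8.4≤16.3, layovers 3≤3 — Opt1 is at least as good on every objective with at least one strict improvement.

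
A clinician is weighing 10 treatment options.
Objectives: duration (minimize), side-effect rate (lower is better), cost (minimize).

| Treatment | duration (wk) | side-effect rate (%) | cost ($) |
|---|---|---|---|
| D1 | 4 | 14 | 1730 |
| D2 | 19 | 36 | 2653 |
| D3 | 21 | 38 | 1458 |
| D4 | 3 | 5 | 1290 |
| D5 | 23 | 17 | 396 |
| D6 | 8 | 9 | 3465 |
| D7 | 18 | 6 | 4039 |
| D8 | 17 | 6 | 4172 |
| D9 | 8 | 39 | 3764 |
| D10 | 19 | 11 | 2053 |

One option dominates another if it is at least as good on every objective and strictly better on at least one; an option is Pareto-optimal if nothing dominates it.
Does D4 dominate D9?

Yes

D4 vs D9: duration 3≤8, side-effect rate 5≤39, cost 1290≤3764 — D4 is at least as good on every objective with at least one strict improvement.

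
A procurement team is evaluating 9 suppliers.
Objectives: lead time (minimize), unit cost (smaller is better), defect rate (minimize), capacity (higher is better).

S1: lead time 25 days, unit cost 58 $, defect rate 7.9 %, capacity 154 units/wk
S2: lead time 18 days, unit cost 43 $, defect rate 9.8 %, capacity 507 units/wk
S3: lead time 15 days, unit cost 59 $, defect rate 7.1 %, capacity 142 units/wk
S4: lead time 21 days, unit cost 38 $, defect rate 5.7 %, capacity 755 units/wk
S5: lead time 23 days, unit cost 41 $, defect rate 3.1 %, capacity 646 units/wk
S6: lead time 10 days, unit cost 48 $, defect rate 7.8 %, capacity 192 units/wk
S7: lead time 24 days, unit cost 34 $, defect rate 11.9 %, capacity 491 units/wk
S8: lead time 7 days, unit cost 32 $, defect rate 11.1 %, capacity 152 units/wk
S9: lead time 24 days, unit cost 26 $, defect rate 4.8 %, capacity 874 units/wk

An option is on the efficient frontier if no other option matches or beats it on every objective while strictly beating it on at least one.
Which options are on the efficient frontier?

S1: dominated by S4 (lead time 21≤25, unit cost 38≤58, defect rate 5.7≤7.9, capacity 755≥154).
S2: not dominated.
S3: not dominated.
S4: not dominated.
S5: not dominated (best defect rate).
S6: not dominated.
S7: dominated by S9 (lead time 24≤24, unit cost 26≤34, defect rate 4.8≤11.9, capacity 874≥491).
S8: not dominated (best lead time).
S9: not dominated (best unit cost).

S2, S3, S4, S5, S6, S8, S9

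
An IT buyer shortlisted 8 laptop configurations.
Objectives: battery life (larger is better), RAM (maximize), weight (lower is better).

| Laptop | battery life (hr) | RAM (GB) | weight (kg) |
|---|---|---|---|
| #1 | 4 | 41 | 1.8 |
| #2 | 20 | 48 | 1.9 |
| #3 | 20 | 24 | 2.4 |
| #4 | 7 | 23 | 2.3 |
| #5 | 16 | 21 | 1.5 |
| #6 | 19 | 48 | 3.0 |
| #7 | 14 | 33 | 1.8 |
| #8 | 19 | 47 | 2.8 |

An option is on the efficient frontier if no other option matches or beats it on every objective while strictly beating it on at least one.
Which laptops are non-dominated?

#1: not dominated.
#2: not dominated.
#3: dominated by #2 (battery life 20≥20, RAM 48≥24, weight 1.9≤2.4).
#4: dominated by #2 (battery life 20≥7, RAM 48≥23, weight 1.9≤2.3).
#5: not dominated (best weight).
#6: dominated by #2 (battery life 20≥19, RAM 48≥48, weight 1.9≤3.0).
#7: not dominated.
#8: dominated by #2 (battery life 20≥19, RAM 48≥47, weight 1.9≤2.8).

#1, #2, #5, #7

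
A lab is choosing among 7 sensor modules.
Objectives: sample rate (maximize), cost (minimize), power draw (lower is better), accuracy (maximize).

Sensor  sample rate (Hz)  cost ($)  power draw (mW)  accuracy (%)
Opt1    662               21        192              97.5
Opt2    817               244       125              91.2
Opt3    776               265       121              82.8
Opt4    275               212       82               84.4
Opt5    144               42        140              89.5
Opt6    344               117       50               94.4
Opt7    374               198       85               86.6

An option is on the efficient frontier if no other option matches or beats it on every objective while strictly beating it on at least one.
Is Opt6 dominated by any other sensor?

Opt1: worse on power draw (192 vs 50).
Opt2: worse on cost (244 vs 117).
Opt3: worse on cost (265 vs 117).
Opt4: worse on sample rate (275 vs 344).
Opt5: worse on sample rate (144 vs 344).
Opt7: worse on cost (198 vs 117).
No option is at least as good as Opt6 on every objective and strictly better on one.

No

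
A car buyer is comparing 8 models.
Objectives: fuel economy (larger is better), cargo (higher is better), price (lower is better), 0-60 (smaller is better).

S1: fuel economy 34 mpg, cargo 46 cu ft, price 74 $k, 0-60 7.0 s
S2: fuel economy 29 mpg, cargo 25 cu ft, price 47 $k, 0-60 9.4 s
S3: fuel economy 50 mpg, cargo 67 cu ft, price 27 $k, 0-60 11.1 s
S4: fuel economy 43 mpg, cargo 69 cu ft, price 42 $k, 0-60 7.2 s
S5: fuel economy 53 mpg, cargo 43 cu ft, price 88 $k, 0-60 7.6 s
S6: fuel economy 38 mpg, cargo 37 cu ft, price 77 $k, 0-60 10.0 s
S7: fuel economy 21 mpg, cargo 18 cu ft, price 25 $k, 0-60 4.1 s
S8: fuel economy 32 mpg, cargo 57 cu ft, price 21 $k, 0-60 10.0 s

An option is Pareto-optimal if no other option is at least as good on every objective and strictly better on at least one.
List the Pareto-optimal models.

S1, S3, S4, S5, S7, S8

S1: not dominated.
S2: dominated by S4 (fuel economy 43≥29, cargo 69≥25, price 42≤47, 0-60 7.2≤9.4).
S3: not dominated.
S4: not dominated (best cargo).
S5: not dominated (best fuel economy).
S6: dominated by S4 (fuel economy 43≥38, cargo 69≥37, price 42≤77, 0-60 7.2≤10.0).
S7: not dominated (best 0-60).
S8: not dominated (best price).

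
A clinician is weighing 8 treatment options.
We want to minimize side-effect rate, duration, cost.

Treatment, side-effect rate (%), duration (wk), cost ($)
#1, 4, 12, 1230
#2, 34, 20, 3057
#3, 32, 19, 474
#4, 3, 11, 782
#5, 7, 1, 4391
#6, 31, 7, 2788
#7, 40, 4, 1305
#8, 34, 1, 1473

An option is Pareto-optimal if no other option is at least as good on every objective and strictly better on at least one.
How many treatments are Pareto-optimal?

6

#1: dominated by #4 (side-effect rate 3≤4, duration 11≤12, cost 782≤1230).
#2: dominated by #1 (side-effect rate 4≤34, duration 12≤20, cost 1230≤3057).
#3: not dominated (best cost).
#4: not dominated (best side-effect rate).
#5: not dominated.
#6: not dominated.
#7: not dominated.
#8: not dominated.
Pareto-optimal: #3, #4, #5, #6, #7, #8 → 6.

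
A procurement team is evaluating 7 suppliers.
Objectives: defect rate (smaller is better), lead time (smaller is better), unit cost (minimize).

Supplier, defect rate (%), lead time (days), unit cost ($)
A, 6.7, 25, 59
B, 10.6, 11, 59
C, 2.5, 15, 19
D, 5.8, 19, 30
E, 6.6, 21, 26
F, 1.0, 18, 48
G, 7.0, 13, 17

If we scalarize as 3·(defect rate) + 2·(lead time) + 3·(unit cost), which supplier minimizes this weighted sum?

A: 3·6.7 + 2·25 + 3·59 = 247.1
B: 3·10.6 + 2·11 + 3·59 = 230.8
C: 3·2.5 + 2·15 + 3·19 = 94.5
D: 3·5.8 + 2·19 + 3·30 = 145.4
E: 3·6.6 + 2·21 + 3·26 = 139.8
F: 3·1.0 + 2·18 + 3·48 = 183.0
G: 3·7.0 + 2·13 + 3·17 = 98.0
Lowest: C at 94.5.

C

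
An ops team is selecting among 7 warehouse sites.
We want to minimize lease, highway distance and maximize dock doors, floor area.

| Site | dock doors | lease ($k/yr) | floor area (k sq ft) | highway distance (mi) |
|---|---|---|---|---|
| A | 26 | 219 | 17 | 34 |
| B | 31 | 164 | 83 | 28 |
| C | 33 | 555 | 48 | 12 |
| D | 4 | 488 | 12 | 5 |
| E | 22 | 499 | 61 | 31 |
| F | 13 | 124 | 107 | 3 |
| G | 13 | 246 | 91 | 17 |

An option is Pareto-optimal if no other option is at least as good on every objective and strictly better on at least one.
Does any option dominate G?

Yes

F vs G: dock doors 13≥13, lease 124≤246, floor area 107≥91, highway distance 3≤17 — F is at least as good on every objective and strictly better on at least one, so F dominates G.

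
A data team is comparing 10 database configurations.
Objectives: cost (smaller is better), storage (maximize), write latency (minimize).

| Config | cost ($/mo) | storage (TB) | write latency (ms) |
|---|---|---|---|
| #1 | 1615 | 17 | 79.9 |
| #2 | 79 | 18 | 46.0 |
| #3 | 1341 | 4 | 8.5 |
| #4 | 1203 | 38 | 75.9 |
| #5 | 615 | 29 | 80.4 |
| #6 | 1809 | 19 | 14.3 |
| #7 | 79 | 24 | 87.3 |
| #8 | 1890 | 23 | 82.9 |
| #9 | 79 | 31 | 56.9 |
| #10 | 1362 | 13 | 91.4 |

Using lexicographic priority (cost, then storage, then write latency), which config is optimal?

#9

First minimize cost: best is 79, kept {#2, #7, #9}.
Then maximize storage: best is 31, kept {#9}.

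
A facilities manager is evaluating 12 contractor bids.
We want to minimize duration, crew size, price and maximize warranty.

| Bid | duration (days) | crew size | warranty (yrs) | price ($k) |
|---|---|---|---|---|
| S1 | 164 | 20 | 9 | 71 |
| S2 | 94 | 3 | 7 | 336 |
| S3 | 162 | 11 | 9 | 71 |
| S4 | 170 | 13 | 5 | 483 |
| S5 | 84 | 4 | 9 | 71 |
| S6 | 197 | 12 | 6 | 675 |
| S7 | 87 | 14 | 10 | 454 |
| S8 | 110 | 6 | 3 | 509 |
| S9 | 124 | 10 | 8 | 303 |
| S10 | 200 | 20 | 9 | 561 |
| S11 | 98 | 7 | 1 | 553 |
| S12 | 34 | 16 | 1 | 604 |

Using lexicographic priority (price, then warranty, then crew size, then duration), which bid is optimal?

First minimize price: best is 71, kept {S1, S3, S5}.
Then maximize warranty: best is 9, kept {S1, S3, S5}.
Then minimize crew size: best is 4, kept {S5}.

S5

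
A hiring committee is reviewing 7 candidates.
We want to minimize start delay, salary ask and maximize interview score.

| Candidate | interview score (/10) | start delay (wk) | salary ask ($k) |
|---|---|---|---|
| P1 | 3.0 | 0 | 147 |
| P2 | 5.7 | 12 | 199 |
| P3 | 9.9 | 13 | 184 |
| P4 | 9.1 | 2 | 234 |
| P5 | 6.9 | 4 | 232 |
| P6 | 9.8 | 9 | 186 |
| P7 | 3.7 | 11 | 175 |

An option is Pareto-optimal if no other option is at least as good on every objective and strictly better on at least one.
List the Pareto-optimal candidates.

P1, P3, P4, P5, P6, P7

P1: not dominated (best start delay).
P2: dominated by P6 (interview score 9.8≥5.7, start delay 9≤12, salary ask 186≤199).
P3: not dominated (best interview score).
P4: not dominated.
P5: not dominated.
P6: not dominated.
P7: not dominated.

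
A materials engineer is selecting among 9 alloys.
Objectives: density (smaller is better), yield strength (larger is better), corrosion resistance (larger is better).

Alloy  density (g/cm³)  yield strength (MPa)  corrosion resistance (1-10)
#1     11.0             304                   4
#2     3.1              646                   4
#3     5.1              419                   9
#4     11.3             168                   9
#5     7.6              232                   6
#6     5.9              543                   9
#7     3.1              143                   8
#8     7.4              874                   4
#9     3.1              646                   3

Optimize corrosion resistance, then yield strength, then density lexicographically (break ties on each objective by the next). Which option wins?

#6

First maximize corrosion resistance: best is 9, kept {#3, #4, #6}.
Then maximize yield strength: best is 543, kept {#6}.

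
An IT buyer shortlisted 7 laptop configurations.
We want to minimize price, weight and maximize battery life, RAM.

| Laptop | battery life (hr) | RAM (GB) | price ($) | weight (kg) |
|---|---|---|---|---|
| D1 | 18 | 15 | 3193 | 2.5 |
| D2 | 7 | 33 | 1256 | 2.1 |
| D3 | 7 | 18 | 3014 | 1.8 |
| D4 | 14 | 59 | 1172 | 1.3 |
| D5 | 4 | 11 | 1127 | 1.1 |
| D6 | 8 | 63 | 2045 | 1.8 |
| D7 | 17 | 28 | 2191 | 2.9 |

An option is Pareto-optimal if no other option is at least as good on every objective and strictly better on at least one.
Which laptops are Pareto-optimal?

D1: not dominated (best battery life).
D2: dominated by D4 (battery life 14≥7, RAM 59≥33, price 1172≤1256, weight 1.3≤2.1).
D3: dominated by D4 (battery life 14≥7, RAM 59≥18, price 1172≤3014, weight 1.3≤1.8).
D4: not dominated.
D5: not dominated (best price).
D6: not dominated (best RAM).
D7: not dominated.

D1, D4, D5, D6, D7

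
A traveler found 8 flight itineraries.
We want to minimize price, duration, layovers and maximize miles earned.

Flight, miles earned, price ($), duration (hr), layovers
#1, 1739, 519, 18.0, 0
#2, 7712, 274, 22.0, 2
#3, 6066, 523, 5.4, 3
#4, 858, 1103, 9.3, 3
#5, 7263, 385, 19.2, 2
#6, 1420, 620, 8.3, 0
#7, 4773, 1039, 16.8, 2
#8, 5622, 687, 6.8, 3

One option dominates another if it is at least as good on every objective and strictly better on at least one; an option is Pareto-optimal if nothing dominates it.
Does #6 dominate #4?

Yes

#6 vs #4: miles earned 1420≥858, price 620≤1103, duration 8.3≤9.3, layovers 0≤3 — #6 is at least as good on every objective with at least one strict improvement.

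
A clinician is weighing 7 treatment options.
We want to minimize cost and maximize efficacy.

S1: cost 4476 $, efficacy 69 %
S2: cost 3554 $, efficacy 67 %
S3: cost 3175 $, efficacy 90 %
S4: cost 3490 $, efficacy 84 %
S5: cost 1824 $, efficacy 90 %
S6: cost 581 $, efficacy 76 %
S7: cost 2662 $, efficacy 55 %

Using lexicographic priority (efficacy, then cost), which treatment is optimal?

First maximize efficacy: best is 90, kept {S3, S5}.
Then minimize cost: best is 1824, kept {S5}.

S5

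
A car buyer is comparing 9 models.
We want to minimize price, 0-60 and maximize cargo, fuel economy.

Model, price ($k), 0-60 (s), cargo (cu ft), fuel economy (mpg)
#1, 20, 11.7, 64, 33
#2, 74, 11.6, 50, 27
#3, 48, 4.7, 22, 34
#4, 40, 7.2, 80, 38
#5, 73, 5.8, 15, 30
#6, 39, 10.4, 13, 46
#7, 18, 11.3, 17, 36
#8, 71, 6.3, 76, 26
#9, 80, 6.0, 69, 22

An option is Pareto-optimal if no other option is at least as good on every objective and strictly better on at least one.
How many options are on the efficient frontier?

7

#1: not dominated.
#2: dominated by #4 (price 40≤74, 0-60 7.2≤11.6, cargo 80≥50, fuel economy 38≥27).
#3: not dominated (best 0-60).
#4: not dominated (best cargo).
#5: dominated by #3 (price 48≤73, 0-60 4.7≤5.8, cargo 22≥15, fuel economy 34≥30).
#6: not dominated (best fuel economy).
#7: not dominated (best price).
#8: not dominated.
#9: not dominated.
Pareto-optimal: #1, #3, #4, #6, #7, #8, #9 → 7.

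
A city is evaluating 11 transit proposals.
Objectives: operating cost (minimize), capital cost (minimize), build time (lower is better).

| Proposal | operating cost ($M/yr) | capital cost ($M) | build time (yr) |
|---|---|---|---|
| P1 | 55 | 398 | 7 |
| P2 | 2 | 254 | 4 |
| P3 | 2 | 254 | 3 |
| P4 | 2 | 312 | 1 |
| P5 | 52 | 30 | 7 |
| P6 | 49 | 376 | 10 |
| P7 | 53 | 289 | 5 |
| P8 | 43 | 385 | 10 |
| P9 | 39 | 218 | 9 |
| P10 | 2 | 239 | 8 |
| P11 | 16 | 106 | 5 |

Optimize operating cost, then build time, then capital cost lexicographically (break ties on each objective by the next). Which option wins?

P4

First minimize operating cost: best is 2, kept {P2, P3, P4, P10}.
Then minimize build time: best is 1, kept {P4}.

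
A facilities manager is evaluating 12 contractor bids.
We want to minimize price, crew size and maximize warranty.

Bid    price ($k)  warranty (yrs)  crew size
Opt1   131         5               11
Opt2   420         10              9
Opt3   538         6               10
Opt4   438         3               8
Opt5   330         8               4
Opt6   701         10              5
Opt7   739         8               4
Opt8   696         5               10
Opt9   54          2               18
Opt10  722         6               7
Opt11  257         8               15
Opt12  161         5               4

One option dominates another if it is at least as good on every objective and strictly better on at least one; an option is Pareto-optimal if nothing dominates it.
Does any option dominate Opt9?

No

Opt1: worse on price (131 vs 54).
Opt2: worse on price (420 vs 54).
Opt3: worse on price (538 vs 54).
Opt4: worse on price (438 vs 54).
Opt5: worse on price (330 vs 54).
Opt6: worse on price (701 vs 54).
Opt7: worse on price (739 vs 54).
Opt8: worse on price (696 vs 54).
Opt10: worse on price (722 vs 54).
Opt11: worse on price (257 vs 54).
Opt12: worse on price (161 vs 54).
No option is at least as good as Opt9 on every objective and strictly better on one.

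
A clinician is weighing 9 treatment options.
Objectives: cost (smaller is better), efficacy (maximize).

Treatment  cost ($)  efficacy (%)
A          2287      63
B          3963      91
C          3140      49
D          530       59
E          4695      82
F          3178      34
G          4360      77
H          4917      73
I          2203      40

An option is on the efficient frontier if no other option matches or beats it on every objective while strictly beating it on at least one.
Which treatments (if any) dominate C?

A, D

A: cost 2287≤3140, efficacy 63≥49 — dominates C.
D: cost 530≤3140, efficacy 59≥49 — dominates C.
Others (B, E, F, G, H, I) are each worse than C on at least one objective.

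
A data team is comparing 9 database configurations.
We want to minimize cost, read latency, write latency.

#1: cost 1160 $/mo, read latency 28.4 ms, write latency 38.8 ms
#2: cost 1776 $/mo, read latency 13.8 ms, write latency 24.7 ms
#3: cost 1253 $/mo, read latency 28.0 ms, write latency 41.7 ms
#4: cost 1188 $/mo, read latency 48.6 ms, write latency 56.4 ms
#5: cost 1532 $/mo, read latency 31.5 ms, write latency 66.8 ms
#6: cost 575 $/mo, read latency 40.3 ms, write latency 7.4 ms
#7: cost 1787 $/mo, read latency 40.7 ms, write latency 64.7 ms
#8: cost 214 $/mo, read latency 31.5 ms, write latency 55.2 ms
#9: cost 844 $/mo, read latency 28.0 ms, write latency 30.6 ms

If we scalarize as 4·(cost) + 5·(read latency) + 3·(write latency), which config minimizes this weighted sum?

#8

#1: 4·1160 + 5·28.4 + 3·38.8 = 4898.4
#2: 4·1776 + 5·13.8 + 3·24.7 = 7247.1
#3: 4·1253 + 5·28.0 + 3·41.7 = 5277.1
#4: 4·1188 + 5·48.6 + 3·56.4 = 5164.2
#5: 4·1532 + 5·31.5 + 3·66.8 = 6485.9
#6: 4·575 + 5·40.3 + 3·7.4 = 2523.7
#7: 4·1787 + 5·40.7 + 3·64.7 = 7545.6
#8: 4·214 + 5·31.5 + 3·55.2 = 1179.1
#9: 4·844 + 5·28.0 + 3·30.6 = 3607.8
Lowest: #8 at 1179.1.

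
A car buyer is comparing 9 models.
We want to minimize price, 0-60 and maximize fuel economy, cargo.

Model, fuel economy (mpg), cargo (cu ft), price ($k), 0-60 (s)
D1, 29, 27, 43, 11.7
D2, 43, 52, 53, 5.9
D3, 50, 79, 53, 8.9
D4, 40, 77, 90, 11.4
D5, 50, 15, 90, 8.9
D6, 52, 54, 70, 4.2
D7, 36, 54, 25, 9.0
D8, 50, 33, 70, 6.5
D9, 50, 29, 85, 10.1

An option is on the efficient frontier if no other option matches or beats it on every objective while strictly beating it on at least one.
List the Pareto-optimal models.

D2, D3, D6, D7

D1: dominated by D7 (fuel economy 36≥29, cargo 54≥27, price 25≤43, 0-60 9.0≤11.7).
D2: not dominated.
D3: not dominated (best cargo).
D4: dominated by D3 (fuel economy 50≥40, cargo 79≥77, price 53≤90, 0-60 8.9≤11.4).
D5: dominated by D3 (fuel economy 50≥50, cargo 79≥15, price 53≤90, 0-60 8.9≤8.9).
D6: not dominated (best fuel economy).
D7: not dominated (best price).
D8: dominated by D6 (fuel economy 52≥50, cargo 54≥33, price 70≤70, 0-60 4.2≤6.5).
D9: dominated by D3 (fuel economy 50≥50, cargo 79≥29, price 53≤85, 0-60 8.9≤10.1).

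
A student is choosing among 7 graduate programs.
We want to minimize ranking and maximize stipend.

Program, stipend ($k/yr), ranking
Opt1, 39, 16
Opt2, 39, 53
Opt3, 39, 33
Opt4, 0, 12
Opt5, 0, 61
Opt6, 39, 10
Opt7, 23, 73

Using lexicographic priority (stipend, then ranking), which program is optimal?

First maximize stipend: best is 39, kept {Opt1, Opt2, Opt3, Opt6}.
Then minimize ranking: best is 10, kept {Opt6}.

Opt6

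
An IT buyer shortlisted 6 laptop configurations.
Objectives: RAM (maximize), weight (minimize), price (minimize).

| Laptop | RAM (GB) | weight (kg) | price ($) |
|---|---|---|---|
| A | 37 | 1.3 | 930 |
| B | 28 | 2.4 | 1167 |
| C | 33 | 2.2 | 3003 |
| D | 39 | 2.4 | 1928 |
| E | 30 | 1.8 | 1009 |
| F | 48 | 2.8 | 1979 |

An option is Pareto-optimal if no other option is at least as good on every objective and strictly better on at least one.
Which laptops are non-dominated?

A, D, F

A: not dominated (best weight).
B: dominated by A (RAM 37≥28, weight 1.3≤2.4, price 930≤1167).
C: dominated by A (RAM 37≥33, weight 1.3≤2.2, price 930≤3003).
D: not dominated.
E: dominated by A (RAM 37≥30, weight 1.3≤1.8, price 930≤1009).
F: not dominated (best RAM).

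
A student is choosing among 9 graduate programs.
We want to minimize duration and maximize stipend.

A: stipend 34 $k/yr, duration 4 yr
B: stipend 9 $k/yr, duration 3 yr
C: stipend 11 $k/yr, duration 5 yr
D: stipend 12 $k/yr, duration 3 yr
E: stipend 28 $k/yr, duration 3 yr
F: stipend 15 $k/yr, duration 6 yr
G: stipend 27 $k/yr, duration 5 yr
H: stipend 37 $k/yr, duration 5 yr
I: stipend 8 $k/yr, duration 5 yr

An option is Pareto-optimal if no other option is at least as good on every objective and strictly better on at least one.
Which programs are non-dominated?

A: not dominated.
B: dominated by D (stipend 12≥9, duration 3≤3).
C: dominated by A (stipend 34≥11, duration 4≤5).
D: dominated by E (stipend 28≥12, duration 3≤3).
E: not dominated.
F: dominated by A (stipend 34≥15, duration 4≤6).
G: dominated by A (stipend 34≥27, duration 4≤5).
H: not dominated (best stipend).
I: dominated by A (stipend 34≥8, duration 4≤5).

A, E, H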